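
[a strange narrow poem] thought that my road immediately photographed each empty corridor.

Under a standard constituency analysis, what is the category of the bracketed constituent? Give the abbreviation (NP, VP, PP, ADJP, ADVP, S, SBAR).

The bracketed span "a strange narrow poem" is headed by "poem", making it a noun phrase (NP).

NP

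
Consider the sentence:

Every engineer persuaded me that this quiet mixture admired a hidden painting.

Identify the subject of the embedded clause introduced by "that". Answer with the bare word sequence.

this quiet mixture

"this quiet mixture" is the NP that combines with the VP headed by "admired" to form the embedded clause introduced by "that" — the subject.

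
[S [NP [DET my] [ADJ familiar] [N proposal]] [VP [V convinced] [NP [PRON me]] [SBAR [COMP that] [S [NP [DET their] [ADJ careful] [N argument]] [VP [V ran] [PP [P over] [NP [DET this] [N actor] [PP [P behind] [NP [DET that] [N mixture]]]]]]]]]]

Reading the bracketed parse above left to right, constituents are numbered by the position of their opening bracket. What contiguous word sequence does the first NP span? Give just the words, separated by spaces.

my familiar proposal

In left-to-right order the NP constituents are "my familiar proposal"; "me"; "their careful argument"; "this actor behind that mixture"; "that mixture". Number 1 is "my familiar proposal".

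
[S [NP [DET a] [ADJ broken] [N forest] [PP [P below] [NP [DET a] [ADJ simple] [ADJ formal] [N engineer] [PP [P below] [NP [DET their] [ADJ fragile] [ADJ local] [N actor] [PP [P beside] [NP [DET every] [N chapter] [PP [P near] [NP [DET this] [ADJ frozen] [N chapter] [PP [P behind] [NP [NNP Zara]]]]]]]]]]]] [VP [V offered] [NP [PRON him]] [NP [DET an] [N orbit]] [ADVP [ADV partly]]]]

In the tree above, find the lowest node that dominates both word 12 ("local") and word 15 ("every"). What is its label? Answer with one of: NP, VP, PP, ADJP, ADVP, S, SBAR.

NP

Word 12 lies under S → NP → PP → NP → PP → NP → ADJ; word 15 lies under S → NP → PP → NP → PP → NP → PP → NP → DET. The lowest shared node is the NP.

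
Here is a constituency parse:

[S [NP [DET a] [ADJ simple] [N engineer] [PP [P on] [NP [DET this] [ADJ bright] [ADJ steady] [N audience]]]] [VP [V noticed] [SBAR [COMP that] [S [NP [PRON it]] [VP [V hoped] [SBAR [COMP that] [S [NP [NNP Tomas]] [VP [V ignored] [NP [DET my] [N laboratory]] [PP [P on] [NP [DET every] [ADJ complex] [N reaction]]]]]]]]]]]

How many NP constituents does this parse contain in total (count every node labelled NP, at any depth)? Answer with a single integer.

Listing each NP by its span: [NP a simple engineer on this bright steady audience]; [NP this bright steady audience]; [NP it]; [NP Tomas]; [NP my laboratory]; [NP every complex reaction] — that makes 6.

6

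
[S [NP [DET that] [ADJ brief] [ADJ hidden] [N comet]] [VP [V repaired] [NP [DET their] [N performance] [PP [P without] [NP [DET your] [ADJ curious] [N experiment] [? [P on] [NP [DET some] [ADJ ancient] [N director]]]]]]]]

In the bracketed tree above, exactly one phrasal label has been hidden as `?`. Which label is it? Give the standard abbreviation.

PP

A constituent whose immediate children are P 'on', NP is a prepositional phrase: PP.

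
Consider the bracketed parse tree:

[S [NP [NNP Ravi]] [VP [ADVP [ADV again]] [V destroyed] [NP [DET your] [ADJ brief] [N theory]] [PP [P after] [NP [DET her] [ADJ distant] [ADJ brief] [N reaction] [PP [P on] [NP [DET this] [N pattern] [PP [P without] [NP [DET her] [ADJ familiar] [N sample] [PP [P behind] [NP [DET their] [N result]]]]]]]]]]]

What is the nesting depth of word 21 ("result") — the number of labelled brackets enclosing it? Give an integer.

Path from the root down to the word: S → VP → PP → NP → PP → NP → PP → NP → PP → NP → N. That is 11 enclosing brackets.

11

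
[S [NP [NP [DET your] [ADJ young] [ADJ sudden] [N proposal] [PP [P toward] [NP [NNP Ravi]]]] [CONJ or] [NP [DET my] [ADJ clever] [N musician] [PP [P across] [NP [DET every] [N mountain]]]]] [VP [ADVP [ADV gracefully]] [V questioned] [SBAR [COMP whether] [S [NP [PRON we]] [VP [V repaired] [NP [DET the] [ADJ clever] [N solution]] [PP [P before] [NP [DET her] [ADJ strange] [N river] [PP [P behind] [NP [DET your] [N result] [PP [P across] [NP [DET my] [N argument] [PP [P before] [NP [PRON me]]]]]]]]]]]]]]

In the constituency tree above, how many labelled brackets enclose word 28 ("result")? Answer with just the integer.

10

Path from the root down to the word: S → VP → SBAR → S → VP → PP → NP → PP → NP → N. That is 10 enclosing brackets.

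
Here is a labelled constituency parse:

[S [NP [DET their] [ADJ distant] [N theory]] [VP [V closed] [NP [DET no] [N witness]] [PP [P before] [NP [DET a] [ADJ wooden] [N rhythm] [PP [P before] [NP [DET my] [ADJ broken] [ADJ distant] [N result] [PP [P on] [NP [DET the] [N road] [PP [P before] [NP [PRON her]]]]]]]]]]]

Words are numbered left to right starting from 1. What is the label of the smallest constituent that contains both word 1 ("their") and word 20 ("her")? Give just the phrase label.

The smallest bracket enclosing both words is [S their distant theory closed no witness before a wooden rhythm before my broken distant result on the road before her], so the label is S.

S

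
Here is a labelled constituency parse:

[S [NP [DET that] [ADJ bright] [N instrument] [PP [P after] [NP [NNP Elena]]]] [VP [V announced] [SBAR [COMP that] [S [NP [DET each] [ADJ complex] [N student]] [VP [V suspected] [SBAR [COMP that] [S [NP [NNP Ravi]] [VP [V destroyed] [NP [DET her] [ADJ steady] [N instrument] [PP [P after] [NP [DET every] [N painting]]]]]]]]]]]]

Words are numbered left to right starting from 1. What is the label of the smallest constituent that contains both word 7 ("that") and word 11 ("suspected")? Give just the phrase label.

Both words fall inside [SBAR that each complex student suspected that Ravi destroyed her steady instrument after every painting] (words 7–20), and no smaller constituent contains them both. Label: SBAR.

SBAR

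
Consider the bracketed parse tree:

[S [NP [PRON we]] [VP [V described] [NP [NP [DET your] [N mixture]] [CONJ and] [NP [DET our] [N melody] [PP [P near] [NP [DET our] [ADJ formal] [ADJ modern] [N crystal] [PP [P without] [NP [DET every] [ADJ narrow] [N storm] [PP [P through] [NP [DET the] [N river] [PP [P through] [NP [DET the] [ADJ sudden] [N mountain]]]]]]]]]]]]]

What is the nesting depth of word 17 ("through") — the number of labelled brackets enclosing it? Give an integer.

10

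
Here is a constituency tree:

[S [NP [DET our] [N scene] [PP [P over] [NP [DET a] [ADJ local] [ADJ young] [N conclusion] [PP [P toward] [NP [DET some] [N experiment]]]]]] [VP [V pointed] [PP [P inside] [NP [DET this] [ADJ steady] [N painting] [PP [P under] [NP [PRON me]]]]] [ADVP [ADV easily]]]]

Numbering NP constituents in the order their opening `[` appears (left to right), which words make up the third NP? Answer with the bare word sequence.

some experiment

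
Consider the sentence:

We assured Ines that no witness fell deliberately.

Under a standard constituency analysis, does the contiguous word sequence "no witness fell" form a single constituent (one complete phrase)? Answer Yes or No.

No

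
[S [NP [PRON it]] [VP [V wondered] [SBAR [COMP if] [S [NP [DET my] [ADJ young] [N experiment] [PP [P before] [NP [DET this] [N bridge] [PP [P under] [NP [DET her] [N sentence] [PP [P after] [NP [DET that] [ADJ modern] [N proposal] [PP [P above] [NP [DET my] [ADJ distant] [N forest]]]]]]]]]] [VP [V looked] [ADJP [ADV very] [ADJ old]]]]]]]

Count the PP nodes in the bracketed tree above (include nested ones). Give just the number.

4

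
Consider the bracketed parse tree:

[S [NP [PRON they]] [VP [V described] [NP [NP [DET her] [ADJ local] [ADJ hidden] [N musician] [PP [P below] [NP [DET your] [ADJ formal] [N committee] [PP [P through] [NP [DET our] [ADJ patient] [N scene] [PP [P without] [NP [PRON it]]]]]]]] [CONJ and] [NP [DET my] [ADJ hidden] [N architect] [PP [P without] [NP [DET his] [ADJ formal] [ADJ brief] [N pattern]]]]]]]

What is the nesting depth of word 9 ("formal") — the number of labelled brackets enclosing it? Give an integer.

7

The word sits inside ADJ, which is inside NP, inside PP, inside NP, inside NP, inside VP, inside S — 7 brackets in all.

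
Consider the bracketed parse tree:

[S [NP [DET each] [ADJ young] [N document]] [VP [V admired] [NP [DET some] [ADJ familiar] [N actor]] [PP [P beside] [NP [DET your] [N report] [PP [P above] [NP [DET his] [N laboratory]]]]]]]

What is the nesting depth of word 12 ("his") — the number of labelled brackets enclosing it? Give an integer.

Path from the root down to the word: S → VP → PP → NP → PP → NP → DET. That is 7 enclosing brackets.

7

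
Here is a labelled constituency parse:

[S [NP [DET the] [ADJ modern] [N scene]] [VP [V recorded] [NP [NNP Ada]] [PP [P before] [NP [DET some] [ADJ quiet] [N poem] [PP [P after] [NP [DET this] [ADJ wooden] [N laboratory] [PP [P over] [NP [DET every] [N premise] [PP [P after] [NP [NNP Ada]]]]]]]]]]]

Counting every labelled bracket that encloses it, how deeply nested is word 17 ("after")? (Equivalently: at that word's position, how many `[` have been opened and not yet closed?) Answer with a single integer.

10

The word sits inside P, which is inside PP, inside NP, inside PP, inside NP, inside PP, inside NP, inside PP, inside VP, inside S — 10 brackets in all.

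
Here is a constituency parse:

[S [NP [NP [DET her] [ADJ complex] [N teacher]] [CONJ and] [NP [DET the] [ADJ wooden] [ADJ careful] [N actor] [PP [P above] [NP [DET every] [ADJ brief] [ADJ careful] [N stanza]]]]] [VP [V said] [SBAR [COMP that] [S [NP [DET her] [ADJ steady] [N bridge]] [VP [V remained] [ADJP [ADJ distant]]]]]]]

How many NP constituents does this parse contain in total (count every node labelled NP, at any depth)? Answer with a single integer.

Listing each NP by its span: [NP her complex teacher and the wooden careful actor above every brief careful stanza]; [NP her complex teacher]; [NP the wooden careful actor above every brief careful stanza]; [NP every brief careful stanza]; [NP her steady bridge] — that makes 5.

5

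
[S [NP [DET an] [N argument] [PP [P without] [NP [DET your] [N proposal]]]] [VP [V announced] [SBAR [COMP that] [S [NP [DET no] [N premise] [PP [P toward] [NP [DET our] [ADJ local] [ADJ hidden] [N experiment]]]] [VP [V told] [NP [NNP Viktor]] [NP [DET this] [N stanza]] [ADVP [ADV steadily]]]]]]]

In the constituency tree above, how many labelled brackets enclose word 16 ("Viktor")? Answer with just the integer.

Path from the root down to the word: S → VP → SBAR → S → VP → NP → NNP. That is 7 enclosing brackets.

7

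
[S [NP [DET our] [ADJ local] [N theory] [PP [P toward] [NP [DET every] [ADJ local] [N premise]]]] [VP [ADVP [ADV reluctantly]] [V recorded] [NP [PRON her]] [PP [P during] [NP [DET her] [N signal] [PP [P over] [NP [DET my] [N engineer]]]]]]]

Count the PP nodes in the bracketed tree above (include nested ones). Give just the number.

3

The PP constituents are: [PP toward every local premise]; [PP during her signal over my engineer]; [PP over my engineer]. Total: 3.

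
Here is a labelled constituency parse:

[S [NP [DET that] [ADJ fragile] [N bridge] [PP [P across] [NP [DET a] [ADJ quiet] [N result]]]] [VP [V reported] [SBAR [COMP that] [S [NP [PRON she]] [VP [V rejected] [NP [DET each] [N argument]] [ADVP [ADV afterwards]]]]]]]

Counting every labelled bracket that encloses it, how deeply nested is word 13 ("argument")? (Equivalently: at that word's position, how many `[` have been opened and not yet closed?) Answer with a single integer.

7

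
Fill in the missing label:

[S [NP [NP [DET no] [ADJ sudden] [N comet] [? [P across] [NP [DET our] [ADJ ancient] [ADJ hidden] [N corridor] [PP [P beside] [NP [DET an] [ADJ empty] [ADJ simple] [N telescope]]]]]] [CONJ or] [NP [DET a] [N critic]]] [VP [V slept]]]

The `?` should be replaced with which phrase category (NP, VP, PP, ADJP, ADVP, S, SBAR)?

PP

Looking at what the `?` directly dominates — P 'across', NP — this is a prepositional phrase (PP).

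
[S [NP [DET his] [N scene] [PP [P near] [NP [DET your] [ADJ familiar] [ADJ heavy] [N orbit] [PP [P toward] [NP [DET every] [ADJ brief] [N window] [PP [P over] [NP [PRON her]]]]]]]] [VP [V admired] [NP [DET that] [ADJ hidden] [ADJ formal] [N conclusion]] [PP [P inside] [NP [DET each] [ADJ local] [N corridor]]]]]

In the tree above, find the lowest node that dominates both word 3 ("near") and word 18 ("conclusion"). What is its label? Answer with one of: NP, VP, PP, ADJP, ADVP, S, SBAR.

S

Both words fall inside [S his scene near your familiar heavy orbit toward every brief window over her admired that hidden formal conclusion inside each local corridor] (words 1–22), and no smaller constituent contains them both. Label: S.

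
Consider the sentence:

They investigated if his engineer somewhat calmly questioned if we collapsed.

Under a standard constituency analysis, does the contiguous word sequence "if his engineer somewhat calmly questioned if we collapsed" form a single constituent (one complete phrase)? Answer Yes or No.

"if his engineer somewhat calmly questioned if we collapsed" is exactly the subordinate clause [SBAR if his engineer somewhat calmly questioned if we collapsed], a complete constituent.

Yes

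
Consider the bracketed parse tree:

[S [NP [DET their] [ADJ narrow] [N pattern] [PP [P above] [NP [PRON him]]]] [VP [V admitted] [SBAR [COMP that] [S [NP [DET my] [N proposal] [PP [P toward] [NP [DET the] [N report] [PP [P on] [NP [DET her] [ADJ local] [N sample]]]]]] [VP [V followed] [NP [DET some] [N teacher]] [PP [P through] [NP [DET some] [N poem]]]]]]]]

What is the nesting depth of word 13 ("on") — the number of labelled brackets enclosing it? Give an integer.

9

Path from the root down to the word: S → VP → SBAR → S → NP → PP → NP → PP → P. That is 9 enclosing brackets.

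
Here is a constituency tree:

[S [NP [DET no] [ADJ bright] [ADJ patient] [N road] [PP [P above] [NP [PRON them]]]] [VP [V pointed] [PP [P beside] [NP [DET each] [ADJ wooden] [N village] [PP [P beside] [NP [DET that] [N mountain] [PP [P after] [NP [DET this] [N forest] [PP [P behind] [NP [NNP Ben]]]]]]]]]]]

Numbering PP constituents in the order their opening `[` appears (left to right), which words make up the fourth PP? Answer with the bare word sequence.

after this forest behind Ben

In left-to-right order the PP constituents are "above them"; "beside each wooden village beside that mountain after this forest behind Ben"; "beside that mountain after this forest behind Ben"; "after this forest behind Ben"; "behind Ben". Number 4 is "after this forest behind Ben".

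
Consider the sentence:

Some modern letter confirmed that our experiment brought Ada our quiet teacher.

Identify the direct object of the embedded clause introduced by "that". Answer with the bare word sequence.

The verb of the embedded clause introduced by "that" is "brought"; its direct object is the NP "our quiet teacher".

our quiet teacher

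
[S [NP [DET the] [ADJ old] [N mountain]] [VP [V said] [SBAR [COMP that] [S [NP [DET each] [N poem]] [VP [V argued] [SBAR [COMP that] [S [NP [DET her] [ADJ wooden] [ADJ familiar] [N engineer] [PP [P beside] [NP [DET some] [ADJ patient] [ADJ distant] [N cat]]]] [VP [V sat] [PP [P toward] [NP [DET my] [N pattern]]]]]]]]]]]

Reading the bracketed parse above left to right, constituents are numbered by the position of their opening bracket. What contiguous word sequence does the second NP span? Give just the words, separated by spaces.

each poem

The NP opening brackets appear, in order, over: "the old mountain"; "each poem"; "her wooden familiar engineer beside some patient distant cat"; "some patient distant cat"; "my pattern". The second one spans "each poem".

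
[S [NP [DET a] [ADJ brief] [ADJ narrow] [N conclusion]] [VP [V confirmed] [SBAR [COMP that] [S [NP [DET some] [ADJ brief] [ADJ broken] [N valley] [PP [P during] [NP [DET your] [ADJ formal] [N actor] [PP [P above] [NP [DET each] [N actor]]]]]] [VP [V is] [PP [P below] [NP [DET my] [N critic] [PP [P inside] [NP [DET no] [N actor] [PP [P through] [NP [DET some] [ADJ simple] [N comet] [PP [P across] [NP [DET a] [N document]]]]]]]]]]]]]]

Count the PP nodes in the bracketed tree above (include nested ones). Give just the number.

Listing each PP by its span: [PP during your formal actor above each actor]; [PP above each actor]; [PP below my critic inside no actor through some simple comet across a document]; [PP inside no actor through some simple comet across a document]; [PP through some simple comet across a document]; [PP across a document] — that makes 6.

6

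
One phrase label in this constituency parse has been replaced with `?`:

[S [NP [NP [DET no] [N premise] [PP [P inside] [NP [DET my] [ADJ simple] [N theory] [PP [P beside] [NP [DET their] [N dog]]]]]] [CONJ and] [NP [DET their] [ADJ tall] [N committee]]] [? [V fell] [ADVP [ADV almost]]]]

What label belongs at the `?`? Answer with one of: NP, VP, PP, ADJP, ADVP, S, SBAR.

VP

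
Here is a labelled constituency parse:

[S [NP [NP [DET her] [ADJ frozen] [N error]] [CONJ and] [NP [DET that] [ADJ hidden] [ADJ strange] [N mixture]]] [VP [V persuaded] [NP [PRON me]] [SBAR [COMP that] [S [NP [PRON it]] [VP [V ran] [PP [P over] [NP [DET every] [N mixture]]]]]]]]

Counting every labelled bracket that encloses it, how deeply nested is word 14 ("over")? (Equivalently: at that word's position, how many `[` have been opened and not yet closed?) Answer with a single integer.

7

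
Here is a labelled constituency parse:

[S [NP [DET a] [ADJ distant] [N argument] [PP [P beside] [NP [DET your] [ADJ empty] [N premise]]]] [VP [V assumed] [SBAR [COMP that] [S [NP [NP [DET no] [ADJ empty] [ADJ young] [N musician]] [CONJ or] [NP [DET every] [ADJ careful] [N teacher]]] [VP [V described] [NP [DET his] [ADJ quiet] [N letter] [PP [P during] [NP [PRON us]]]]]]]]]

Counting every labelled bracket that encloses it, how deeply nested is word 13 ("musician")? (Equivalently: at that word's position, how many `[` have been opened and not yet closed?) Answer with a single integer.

7

Path from the root down to the word: S → VP → SBAR → S → NP → NP → N. That is 7 enclosing brackets.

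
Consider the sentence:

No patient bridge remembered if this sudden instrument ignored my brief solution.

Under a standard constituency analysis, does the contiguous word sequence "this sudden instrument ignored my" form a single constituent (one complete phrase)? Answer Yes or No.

No

The sequence begins inside the noun phrase "this sudden instrument" and ends inside the verb phrase "ignored my brief solution"; it crosses a phrase boundary, so no single node in the tree spans exactly those words.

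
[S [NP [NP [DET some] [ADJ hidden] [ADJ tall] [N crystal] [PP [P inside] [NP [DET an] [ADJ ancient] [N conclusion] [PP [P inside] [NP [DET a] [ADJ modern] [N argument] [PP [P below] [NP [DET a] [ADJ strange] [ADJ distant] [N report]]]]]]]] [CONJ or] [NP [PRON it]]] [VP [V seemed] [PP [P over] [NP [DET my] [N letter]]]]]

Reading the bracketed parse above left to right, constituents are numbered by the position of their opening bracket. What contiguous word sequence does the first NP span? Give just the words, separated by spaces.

some hidden tall crystal inside an ancient conclusion inside a modern argument below a strange distant report or it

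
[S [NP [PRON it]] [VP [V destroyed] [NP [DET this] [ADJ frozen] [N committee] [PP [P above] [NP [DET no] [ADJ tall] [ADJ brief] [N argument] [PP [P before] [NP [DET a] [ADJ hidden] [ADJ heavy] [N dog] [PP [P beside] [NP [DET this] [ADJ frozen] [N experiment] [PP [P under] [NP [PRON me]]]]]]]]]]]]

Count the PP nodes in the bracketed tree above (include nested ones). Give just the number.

4

Listing each PP by its span: [PP above no tall brief argument before a hidden heavy dog beside this frozen experiment under me]; [PP before a hidden heavy dog beside this frozen experiment under me]; [PP beside this frozen experiment under me]; [PP under me] — that makes 4.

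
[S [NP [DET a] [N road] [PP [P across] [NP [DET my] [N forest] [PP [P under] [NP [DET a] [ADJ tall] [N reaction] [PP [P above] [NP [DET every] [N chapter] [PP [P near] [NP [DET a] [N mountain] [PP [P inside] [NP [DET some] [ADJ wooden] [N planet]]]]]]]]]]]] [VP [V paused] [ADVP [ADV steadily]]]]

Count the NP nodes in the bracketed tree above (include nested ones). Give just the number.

Scanning left to right, an opening `[NP` appears at word positions 1, 4, 7, 11, 14, 17 — 6 in total.

6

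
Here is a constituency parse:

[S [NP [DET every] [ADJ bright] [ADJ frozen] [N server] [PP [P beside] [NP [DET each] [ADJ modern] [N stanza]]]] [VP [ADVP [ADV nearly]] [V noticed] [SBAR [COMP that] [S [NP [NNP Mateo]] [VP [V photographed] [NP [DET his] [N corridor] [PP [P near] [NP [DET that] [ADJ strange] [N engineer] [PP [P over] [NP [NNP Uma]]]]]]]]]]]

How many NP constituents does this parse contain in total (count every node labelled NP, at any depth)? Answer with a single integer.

6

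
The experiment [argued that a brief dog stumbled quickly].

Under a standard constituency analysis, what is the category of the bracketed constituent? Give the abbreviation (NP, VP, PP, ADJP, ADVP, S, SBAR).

VP

"argued" is the head of the bracketed span, so the span is a verb phrase: VP.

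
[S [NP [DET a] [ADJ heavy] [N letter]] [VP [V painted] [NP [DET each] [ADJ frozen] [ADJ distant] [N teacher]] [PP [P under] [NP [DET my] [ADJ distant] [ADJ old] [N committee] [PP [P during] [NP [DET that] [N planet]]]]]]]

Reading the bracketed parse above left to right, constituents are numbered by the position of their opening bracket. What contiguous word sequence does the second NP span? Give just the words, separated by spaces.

Opening `[NP` markers occur at word positions 1, 5, 10, 15; the second of these opens the constituent [NP each frozen distant teacher].

each frozen distant teacher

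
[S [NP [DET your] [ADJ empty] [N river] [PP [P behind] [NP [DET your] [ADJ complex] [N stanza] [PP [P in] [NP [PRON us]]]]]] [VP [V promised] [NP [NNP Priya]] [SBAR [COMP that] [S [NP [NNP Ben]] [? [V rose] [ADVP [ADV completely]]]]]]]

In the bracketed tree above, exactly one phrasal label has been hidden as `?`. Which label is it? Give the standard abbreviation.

A constituent whose immediate children are V 'rose', ADVP is a verb phrase: VP.

VP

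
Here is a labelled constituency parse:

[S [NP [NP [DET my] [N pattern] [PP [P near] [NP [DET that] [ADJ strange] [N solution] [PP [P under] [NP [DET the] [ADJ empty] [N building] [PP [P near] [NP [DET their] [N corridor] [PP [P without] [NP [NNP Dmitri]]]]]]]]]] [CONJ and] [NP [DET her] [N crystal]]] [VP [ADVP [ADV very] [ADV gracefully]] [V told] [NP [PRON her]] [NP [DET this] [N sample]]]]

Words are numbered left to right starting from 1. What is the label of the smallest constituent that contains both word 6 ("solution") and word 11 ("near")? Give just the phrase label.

NP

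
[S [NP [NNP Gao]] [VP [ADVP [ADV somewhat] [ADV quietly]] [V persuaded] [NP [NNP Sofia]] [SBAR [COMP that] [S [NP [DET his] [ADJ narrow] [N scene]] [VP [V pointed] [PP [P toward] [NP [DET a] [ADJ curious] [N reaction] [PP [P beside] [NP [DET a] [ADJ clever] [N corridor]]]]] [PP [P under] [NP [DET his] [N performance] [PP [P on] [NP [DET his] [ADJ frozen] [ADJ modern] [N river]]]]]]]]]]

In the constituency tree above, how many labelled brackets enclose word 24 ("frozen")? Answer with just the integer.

10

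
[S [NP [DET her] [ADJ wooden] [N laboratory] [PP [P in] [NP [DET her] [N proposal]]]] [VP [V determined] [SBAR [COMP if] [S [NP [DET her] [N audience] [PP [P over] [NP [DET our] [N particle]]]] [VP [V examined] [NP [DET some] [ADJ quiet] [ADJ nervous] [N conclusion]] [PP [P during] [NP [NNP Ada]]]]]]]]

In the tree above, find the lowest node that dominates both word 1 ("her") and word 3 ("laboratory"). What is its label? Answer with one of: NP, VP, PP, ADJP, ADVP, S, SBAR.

NP

The smallest bracket enclosing both words is [NP her wooden laboratory in her proposal], so the label is NP.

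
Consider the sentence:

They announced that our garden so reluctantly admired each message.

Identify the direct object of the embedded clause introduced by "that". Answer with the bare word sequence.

each message

The verb of the embedded clause introduced by "that" is "admired"; its direct object is the NP "each message".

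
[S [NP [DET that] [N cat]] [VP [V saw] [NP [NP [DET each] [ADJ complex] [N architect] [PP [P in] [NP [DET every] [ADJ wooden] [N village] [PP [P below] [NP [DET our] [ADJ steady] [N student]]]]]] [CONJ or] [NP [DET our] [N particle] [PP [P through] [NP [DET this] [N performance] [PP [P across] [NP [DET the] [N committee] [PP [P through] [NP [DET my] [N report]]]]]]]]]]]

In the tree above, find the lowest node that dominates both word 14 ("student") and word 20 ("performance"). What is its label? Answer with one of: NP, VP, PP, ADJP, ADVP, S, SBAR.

Word 14 lies under S → VP → NP → NP → PP → NP → PP → NP → N; word 20 lies under S → VP → NP → NP → PP → NP → N. The lowest shared node is the NP.

NP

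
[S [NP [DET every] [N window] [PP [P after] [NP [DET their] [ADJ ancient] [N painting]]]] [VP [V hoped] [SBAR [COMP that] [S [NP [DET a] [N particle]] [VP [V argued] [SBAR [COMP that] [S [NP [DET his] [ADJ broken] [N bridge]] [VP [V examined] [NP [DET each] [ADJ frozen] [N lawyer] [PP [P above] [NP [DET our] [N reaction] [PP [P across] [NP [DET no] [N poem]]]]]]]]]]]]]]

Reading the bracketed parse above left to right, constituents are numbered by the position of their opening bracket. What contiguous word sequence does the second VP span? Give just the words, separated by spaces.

Opening `[VP` markers occur at word positions 7, 11, 16; the second of these opens the constituent [VP argued that his broken bridge examined each frozen lawyer above our reaction across no poem].

argued that his broken bridge examined each frozen lawyer above our reaction across no poem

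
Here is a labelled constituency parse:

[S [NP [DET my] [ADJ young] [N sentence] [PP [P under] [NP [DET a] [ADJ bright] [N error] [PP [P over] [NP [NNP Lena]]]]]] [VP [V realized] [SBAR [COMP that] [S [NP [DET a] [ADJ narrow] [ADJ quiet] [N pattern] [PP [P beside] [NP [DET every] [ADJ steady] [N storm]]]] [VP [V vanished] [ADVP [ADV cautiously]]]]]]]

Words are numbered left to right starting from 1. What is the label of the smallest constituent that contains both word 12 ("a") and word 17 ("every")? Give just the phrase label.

NP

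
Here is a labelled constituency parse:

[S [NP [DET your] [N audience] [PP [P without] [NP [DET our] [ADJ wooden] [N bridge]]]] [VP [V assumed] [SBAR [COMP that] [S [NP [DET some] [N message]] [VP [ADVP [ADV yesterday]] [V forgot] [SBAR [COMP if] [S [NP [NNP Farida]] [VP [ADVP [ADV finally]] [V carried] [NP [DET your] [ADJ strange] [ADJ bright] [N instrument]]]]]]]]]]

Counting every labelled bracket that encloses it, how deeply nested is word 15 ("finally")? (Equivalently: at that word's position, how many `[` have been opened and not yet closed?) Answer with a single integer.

10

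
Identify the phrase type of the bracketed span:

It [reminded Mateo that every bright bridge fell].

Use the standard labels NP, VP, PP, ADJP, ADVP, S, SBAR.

VP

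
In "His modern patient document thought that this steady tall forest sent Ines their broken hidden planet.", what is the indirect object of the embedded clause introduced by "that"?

Ines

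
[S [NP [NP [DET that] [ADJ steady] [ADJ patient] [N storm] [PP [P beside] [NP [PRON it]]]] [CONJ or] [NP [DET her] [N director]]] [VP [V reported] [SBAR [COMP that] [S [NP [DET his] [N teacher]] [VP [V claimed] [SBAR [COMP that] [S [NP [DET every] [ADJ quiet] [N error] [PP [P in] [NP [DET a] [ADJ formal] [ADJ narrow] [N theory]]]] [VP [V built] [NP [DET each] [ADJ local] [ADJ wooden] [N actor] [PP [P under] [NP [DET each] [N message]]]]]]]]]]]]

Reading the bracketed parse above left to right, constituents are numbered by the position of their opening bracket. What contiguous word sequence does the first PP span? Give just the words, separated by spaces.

beside it

Opening `[PP` markers occur at word positions 5, 19, 29; the first of these opens the constituent [PP beside it].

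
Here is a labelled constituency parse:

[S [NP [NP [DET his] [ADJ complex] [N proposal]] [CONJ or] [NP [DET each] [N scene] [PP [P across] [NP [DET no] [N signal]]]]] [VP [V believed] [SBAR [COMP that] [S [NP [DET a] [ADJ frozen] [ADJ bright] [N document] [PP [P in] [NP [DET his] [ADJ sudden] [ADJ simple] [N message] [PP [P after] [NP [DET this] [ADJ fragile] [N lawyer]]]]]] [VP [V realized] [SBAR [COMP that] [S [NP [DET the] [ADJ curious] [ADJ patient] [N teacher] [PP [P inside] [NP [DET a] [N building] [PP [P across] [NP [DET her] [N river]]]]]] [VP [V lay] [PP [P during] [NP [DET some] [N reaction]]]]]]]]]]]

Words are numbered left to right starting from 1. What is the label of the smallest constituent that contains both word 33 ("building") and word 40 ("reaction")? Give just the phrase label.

S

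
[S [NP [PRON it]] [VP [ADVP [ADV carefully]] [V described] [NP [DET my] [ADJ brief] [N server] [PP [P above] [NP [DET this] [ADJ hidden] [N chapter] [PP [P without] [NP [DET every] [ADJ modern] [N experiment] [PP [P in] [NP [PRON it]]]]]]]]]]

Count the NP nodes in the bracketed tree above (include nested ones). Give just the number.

5

Listing each NP by its span: [NP it]; [NP my brief server above this hidden chapter without every modern experiment in it]; [NP this hidden chapter without every modern experiment in it]; [NP every modern experiment in it]; [NP it] — that makes 5.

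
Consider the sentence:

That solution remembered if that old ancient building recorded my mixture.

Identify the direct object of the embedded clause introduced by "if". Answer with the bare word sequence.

my mixture

"recorded" heads the VP of the embedded clause introduced by "if", and "my mixture" is its direct object.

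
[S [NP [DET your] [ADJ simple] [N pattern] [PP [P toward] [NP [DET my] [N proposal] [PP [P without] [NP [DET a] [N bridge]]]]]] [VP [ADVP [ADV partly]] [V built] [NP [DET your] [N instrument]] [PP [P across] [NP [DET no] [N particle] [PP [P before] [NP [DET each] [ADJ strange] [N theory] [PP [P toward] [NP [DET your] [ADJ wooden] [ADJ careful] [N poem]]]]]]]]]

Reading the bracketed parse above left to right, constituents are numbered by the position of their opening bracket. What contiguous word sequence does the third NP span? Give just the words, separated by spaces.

a bridge

The NP opening brackets appear, in order, over: "your simple pattern toward my proposal without a bridge"; "my proposal without a bridge"; "a bridge"; "your instrument"; "no particle before each strange theory toward your wooden careful poem"; "each strange theory toward your wooden careful poem"; "your wooden careful poem". The third one spans "a bridge".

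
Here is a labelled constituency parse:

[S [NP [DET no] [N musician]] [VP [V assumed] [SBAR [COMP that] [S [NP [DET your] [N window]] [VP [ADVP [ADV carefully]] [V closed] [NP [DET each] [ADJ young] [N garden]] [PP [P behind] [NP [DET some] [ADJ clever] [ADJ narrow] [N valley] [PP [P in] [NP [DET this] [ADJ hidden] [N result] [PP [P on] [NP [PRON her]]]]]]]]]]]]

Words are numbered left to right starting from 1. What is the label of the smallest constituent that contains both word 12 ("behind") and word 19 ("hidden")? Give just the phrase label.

PP

Word 12 lies under S → VP → SBAR → S → VP → PP → P; word 19 lies under S → VP → SBAR → S → VP → PP → NP → PP → NP → ADJ. The lowest shared node is the PP.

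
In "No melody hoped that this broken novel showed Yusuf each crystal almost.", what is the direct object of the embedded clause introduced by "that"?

Within the embedded clause introduced by "that", the direct object of "showed" is "each crystal".

each crystal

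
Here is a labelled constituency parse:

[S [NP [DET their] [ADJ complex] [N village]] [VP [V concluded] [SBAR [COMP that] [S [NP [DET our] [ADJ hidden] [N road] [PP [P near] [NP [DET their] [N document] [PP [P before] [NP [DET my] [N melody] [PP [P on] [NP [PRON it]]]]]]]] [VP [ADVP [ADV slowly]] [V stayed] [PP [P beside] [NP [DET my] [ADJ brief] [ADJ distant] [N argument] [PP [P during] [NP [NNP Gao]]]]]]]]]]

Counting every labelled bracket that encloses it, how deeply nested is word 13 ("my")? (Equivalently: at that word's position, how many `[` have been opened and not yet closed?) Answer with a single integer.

10

The word sits inside DET, which is inside NP, inside PP, inside NP, inside PP, inside NP, inside S, inside SBAR, inside VP, inside S — 10 brackets in all.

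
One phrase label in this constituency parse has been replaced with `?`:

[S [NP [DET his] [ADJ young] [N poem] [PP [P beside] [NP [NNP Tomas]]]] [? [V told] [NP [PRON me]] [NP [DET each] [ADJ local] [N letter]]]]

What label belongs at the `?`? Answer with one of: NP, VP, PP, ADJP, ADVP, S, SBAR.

VP

A constituent whose immediate children are V 'told', NP, NP is a verb phrase: VP.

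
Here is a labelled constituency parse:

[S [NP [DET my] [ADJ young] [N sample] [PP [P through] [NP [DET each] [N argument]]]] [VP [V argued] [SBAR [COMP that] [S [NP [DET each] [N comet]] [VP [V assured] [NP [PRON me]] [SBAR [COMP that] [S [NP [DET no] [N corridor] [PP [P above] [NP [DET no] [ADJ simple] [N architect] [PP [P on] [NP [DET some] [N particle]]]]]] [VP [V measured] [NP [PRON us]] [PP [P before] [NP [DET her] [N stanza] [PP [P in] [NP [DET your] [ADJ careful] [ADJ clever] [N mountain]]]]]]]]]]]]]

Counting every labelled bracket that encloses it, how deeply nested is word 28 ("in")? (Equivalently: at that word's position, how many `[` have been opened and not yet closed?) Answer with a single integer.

12

Path from the root down to the word: S → VP → SBAR → S → VP → SBAR → S → VP → PP → NP → PP → P. That is 12 enclosing brackets.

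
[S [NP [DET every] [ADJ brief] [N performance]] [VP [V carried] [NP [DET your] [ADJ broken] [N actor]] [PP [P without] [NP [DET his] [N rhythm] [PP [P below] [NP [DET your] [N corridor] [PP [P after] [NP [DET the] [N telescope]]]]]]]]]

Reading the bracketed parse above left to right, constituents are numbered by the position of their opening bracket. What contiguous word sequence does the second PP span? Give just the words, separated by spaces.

In left-to-right order the PP constituents are "without his rhythm below your corridor after the telescope"; "below your corridor after the telescope"; "after the telescope". Number 2 is "below your corridor after the telescope".

below your corridor after the telescope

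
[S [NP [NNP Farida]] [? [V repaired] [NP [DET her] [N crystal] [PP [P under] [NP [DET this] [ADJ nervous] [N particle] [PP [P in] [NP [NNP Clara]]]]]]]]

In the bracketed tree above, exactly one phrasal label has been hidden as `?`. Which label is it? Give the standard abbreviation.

A constituent whose immediate children are V 'repaired', NP is a verb phrase: VP.

VP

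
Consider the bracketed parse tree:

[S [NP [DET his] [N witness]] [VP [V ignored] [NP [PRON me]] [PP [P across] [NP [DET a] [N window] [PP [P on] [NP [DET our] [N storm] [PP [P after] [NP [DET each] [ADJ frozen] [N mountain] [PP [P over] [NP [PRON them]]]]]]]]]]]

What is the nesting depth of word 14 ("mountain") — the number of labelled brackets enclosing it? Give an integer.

Counting open brackets not yet closed at "mountain": [S [VP [PP [NP [PP [NP [PP [NP [N = 9.

9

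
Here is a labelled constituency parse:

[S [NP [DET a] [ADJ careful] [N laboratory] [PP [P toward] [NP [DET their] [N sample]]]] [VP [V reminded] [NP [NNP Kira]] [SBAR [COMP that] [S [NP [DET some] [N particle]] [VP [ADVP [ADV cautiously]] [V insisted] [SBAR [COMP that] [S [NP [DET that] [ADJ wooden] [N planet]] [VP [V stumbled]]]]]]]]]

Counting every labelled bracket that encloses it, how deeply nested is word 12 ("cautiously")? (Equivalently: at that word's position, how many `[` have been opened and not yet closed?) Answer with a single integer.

7

Path from the root down to the word: S → VP → SBAR → S → VP → ADVP → ADV. That is 7 enclosing brackets.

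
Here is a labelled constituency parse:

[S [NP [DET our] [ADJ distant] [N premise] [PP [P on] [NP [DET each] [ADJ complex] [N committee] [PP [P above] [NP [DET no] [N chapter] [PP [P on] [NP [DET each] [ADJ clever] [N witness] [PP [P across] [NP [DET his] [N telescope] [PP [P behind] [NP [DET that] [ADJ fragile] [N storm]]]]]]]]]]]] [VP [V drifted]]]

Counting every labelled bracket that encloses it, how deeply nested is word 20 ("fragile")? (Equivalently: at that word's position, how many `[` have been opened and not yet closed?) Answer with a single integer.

13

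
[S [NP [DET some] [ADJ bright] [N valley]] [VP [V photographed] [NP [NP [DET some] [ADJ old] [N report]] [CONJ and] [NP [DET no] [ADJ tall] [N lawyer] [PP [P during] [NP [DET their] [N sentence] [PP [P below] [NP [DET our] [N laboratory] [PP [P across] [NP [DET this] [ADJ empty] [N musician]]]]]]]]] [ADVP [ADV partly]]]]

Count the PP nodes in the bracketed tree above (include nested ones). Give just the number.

Listing each PP by its span: [PP during their sentence below our laboratory across this empty musician]; [PP below our laboratory across this empty musician]; [PP across this empty musician] — that makes 3.

3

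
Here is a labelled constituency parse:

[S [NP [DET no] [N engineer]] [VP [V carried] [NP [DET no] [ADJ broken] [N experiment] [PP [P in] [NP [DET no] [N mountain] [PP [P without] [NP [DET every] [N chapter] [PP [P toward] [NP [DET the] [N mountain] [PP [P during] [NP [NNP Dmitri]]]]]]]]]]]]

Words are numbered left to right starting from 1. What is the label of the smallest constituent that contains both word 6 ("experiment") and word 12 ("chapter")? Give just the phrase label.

NP

The smallest bracket enclosing both words is [NP no broken experiment in no mountain without every chapter toward the mountain during Dmitri], so the label is NP.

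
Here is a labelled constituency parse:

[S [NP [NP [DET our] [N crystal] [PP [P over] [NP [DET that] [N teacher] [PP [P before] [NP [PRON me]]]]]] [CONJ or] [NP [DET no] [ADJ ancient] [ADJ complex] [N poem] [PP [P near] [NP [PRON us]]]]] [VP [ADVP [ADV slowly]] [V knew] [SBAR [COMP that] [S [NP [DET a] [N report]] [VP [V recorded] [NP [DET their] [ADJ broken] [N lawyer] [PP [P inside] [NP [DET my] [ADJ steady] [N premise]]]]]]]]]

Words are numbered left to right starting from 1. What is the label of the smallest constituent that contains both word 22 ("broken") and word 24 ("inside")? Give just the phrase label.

NP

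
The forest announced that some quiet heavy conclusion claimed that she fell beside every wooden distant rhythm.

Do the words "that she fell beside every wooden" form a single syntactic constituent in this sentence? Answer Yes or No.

No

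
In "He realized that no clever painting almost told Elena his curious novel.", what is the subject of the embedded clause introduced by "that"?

In the embedded clause introduced by "that" the verb is "told"; the NP preceding it, "no clever painting", is the subject.

no clever painting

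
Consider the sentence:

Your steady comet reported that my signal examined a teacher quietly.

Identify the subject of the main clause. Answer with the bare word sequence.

your steady comet

In the main clause the verb is "reported"; the NP preceding it, "your steady comet", is the subject.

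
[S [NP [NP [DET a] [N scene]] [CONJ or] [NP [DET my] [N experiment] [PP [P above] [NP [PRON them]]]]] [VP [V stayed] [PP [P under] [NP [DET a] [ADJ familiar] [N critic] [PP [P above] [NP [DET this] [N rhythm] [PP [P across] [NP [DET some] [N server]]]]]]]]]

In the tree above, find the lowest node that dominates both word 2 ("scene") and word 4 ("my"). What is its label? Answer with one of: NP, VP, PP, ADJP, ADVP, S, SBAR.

The smallest bracket enclosing both words is [NP a scene or my experiment above them], so the label is NP.

NP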